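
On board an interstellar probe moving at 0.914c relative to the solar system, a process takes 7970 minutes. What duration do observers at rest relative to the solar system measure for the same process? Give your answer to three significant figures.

γ = 1/√(1 − β²) = 1/√(1 − 0.835396) = 1/√0.164604 = 1/0.405714 = 2.4648.
The onboard clock measures proper time, so the interval in the rest frame of the solar system is dilated: Δt = γ·Δτ = 2.4648 × 7970 minutes = 19600 minutes.

19600 minutes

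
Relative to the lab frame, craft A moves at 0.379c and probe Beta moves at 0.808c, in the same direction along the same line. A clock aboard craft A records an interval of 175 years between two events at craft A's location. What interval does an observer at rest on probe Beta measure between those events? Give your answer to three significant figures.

223 years

Transform craft A's velocity into probe Beta's frame: (0.379 − 0.808)/(1 − 0.379·0.808) = −0.429/0.693768, so the relative speed is 0.61836c.
γ for this relative speed: γ = 1/√(1 − 0.382369) = 1.2724.
The clock on craft A records proper time, so probe Beta measures Δt = γΔτ = 1.2724 × 175 = 223 years.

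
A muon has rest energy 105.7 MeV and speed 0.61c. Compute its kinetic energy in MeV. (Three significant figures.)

27.7 MeV

With β = 0.61, γ = 1/√(1 − 0.61²) = 1/√0.6279 = 1.26199.
Kinetic energy: K = (γ − 1)mc² = (1.26199 − 1) × 105.7 MeV = 0.26199 × 105.7 = 27.7 MeV.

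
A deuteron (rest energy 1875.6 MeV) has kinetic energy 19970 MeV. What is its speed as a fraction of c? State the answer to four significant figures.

K = (γ−1)mc², so γ = 1 + 19970/1875.6 = 11.647.
Then v/c = √(1 − γ⁻²) = √(1 − 0.00737177) = √0.99262823 = 0.9963.

0.9963c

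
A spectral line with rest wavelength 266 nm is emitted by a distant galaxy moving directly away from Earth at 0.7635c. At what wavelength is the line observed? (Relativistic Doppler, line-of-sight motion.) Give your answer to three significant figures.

Relativistic Doppler for wavelength: λ_obs = λ_src · √((1+β)/(1−β)).
With β = 0.7635: factor = √(1.7635/0.2365) = 2.7307.
λ_obs = 266 × 2.7307 = 726 nm.

726 nm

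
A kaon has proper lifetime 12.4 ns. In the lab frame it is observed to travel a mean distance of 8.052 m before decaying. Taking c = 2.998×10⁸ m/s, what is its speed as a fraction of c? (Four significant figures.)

0.9079c

Let x = d/(cτ) = 8.052 m / (2.998×10⁸ m/s × 1.240×10^-8 s) = 2.166. Since d = βγcτ, x = βγ = β/√(1−β²).
Solving: β² = x²/(1+x²) = 4.69156/5.69156 = 0.824301, so β = 0.9079.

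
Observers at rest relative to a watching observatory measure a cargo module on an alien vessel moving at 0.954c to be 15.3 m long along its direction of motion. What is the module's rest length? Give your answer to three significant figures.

Lorentz factor: γ = (1 − 0.910116)^(−1/2) = 3.3355.
Proper length: L₀ = γ·L = 3.3355 × 15.3 = 51.0 m.

51.0 m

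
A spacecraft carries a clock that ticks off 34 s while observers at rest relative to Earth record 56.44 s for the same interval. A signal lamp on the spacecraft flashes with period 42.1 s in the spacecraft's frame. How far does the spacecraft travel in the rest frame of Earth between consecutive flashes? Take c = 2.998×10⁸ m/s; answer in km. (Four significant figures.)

1.672×10^7 km

The time-dilation ratio gives γ = 56.44/34 = 1.66.
β = √(1 − 1/γ²) = 0.79819. Lab-frame period = γτ = 1.66×42.1 s = 69.886 s. Distance = βc × γτ = 0.79819 × 2.998×10⁸ m/s × 69.886 s = 1.6724×10^10 m = 1.672×10^7 km.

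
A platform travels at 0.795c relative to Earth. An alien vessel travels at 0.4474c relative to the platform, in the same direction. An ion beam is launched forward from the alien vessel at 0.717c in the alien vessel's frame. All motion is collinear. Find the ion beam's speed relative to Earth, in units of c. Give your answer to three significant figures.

0.986c

Compose velocities in two stages. Stage 1 (into S'): u₁ = (0.717+0.4474)/(1+0.717×0.4474) = 0.8816.
Stage 2 (into S): u = (0.8816+0.795)/(1+0.8816×0.795) = 0.98573, so the speed is 0.986c.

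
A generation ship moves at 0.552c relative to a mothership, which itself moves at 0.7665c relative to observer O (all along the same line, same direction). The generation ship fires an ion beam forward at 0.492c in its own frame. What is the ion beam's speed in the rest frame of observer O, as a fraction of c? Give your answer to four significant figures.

0.9744c

Apply u = (u'+v)/(1+u'v) twice. Ion beam in the mothership frame: (0.492+0.552)/(1+0.492·0.552) = 1.044/1.271584 = 0.82102c.
That velocity, transformed to the rest frame of observer O: (0.82102+0.7665)/(1+0.82102·0.7665) = 1.58752/1.62931183 = 0.97435c.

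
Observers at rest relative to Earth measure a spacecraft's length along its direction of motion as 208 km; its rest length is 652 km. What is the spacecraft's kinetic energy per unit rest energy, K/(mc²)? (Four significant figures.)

Length contraction gives γ = L₀/L = 652/208 = 3.13462.
K/(mc²) = γ − 1 = 3.13462 − 1 = 2.135.

2.135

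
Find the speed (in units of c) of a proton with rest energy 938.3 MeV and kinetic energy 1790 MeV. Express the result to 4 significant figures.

0.9390c

γ = 1 + K/(mc²) = 1 + 1790/938.3 = 2.9077.
β = √(1 − 1/γ²) = √(1 − 0.118277) = √0.881723 = 0.9390.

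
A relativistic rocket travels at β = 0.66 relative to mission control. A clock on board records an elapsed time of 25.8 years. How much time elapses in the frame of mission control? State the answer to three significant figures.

34.3 years

Lorentz factor: γ = (1 − 0.4356)^(−1/2) = 1.3311.
The onboard clock measures proper time, so the interval in the rest frame of mission control is dilated: Δt = γ·Δτ = 1.3311 × 25.8 years = 34.3 years.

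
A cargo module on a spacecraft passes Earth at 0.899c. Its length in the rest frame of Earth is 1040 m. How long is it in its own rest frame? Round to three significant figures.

β² = 0.808201, so γ = 1/√0.191799 = 2.2834.
Proper length: L₀ = γ·L = 2.2834 × 1040 = 2370 m.

2370 m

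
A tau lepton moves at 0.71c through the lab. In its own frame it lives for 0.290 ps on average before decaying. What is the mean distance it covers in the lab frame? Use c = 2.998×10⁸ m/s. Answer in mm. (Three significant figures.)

0.0877 mm

β² = 0.5041, so γ = 1/√0.4959 = 1.42.
Lab-frame lifetime: Δt = γτ = 1.42 × 0.290 ps = 0.4118 ps.
Distance: d = vΔt = 0.71 × 2.998×10⁸ m/s × 4.1180×10^-13 s = 8.77×10^-5 m = 0.0877 mm.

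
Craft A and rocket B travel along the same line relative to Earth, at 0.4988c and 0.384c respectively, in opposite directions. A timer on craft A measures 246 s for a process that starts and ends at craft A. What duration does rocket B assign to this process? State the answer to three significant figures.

366 s

The velocity of craft A relative to rocket B is (0.4988 + 0.384)c / (1 + 0.4988×0.384) = 0.74089c; relative speed 0.74089c.
At |u| = 0.74089c, γ = (1 − 0.548918)^(−1/2) = 1.4889.
Craft A's interval is proper; time dilation gives Δt_B = γΔτ = 1.4889 × 246 s = 366 s.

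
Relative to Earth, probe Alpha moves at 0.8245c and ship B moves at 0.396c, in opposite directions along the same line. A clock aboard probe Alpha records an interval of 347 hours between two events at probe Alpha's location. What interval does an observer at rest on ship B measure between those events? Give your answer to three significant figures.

886 hours

Transform probe Alpha's velocity into ship B's frame: (0.8245 + 0.396)/(1 + 0.8245·0.396) = 1.2205/1.326502, so the relative speed is 0.92009c.
γ for this relative speed: γ = 1/√(1 − 0.846566) = 2.5529.
Probe Alpha's interval is proper; time dilation gives Δt_B = γΔτ = 2.5529 × 347 hours = 886 hours.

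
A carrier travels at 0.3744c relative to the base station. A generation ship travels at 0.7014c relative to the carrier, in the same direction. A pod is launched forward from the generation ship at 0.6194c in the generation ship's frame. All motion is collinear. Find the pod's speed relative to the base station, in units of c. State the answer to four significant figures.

0.9631c

First combine the pod and generation ship (S''→S'): u₁ = (0.6194 + 0.7014)/(1 + 0.6194×0.7014) = 1.3208/1.43444716 = 0.92077.
Then combine with the carrier (S'→S): u = (0.92077 + 0.3744)/(1 + 0.92077×0.3744) = 1.29517/1.344736288 = 0.96314.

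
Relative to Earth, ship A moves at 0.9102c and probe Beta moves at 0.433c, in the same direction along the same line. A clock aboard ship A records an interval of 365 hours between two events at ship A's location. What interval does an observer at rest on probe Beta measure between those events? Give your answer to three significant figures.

592 hours

Speed of ship A in probe Beta's frame: u = (v_A − v_B)/(1 − v_A v_B/c²) = (0.9102 − 0.433)/(1 − 0.9102×0.433) = 0.4772/0.6058834 = 0.78761; |u| = 0.78761c.
At |u| = 0.78761c, γ = (1 − 0.62033)^(−1/2) = 1.6229.
Ship A's interval is proper; time dilation gives Δt_B = γΔτ = 1.6229 × 365 hours = 592 hours.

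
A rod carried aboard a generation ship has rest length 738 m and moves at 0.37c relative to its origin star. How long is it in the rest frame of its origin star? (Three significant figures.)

With β = 0.37, γ = 1/√(1 − 0.37²) = 1/√0.8631 = 1.0764.
Along the direction of motion the measured length is L₀/γ = 738/1.0764 = 686 m.

686 m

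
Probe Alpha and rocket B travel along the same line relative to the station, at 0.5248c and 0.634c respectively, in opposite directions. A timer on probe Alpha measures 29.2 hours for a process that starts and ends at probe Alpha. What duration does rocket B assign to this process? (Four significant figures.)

Transform probe Alpha's velocity into rocket B's frame: (0.5248 + 0.634)/(1 + 0.5248·0.634) = 1.1588/1.3327232, so the relative speed is 0.8695c.
At |u| = 0.8695c, γ = (1 − 0.75603)^(−1/2) = 2.0246.
Probe Alpha's interval is proper; time dilation gives Δt_B = γΔτ = 2.0246 × 29.2 hours = 59.12 hours.

59.12 hours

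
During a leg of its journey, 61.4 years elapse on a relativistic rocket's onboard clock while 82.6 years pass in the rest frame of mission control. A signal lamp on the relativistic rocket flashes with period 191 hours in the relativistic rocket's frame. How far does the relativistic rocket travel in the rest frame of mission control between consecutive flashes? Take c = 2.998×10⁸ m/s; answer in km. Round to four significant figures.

From Δt = γΔτ: γ = 82.6/61.4 = 1.34528.
β = √(1 − 1/γ²) = 0.66891. Lab-frame period = γτ = 1.34528×191 hours = 256.95 hours. Distance = βc × γτ = 0.66891 × 2.998×10⁸ m/s × 925020 s = 1.8550×10^14 m = 1.855×10^11 km.

1.855×10^11 km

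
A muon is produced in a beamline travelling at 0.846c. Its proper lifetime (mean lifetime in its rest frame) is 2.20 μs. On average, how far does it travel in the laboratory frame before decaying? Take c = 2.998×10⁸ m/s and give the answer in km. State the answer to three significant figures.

1.05 km

With β = 0.846, γ = 1/√(1 − 0.846²) = 1/√0.284284 = 1.8755.
Lab-frame lifetime: Δt = γτ = 1.8755 × 2.20 μs = 4.1261 μs.
Distance: d = vΔt = 0.846 × 2.998×10⁸ m/s × 4.1261×10^-6 s = 1050 m = 1.05 km.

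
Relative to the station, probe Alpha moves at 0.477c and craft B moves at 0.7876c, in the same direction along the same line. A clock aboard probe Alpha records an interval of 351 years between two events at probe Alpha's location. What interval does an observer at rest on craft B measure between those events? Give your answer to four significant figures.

The velocity of probe Alpha relative to craft B is (0.477 − 0.7876)c / (1 − 0.477×0.7876) = −0.49751c; relative speed 0.49751c.
At |u| = 0.49751c, γ = (1 − 0.247516)^(−1/2) = 1.1528.
The clock on probe Alpha records proper time, so craft B measures Δt = γΔτ = 1.1528 × 351 = 404.6 years.

404.6 years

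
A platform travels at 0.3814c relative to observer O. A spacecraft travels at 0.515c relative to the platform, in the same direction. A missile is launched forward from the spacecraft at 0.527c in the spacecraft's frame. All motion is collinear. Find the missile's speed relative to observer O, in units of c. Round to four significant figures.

Compose velocities in two stages. Stage 1 (into S'): u₁ = (0.527+0.515)/(1+0.527×0.515) = 0.81957.
Stage 2 (into S): u = (0.81957+0.3814)/(1+0.81957×0.3814) = 0.91497, so the speed is 0.9150c.

0.9150c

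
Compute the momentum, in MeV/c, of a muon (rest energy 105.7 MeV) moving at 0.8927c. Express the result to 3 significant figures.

209 MeV/c

γ = 1/√(1 − β²) = 1/√(1 − 0.79691329) = 1/√0.20308671 = 1/0.450651 = 2.219.
Momentum: p = γβ·mc = 2.219 × 0.8927 × 105.7 MeV/c = 209 MeV/c.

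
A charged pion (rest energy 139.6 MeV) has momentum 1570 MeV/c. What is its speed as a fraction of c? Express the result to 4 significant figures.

βγ = pc/(mc²) = 1570/139.6 = 11.246.
Since γ² = 1 + (βγ)² = 127.473, γ = √127.473 = 11.2904, and β = (βγ)/γ = 11.246/11.2904 = 0.9961.

0.9961c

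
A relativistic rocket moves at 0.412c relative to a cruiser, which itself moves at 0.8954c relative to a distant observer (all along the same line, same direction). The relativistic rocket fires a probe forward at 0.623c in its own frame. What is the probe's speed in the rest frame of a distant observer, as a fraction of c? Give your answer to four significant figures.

0.9894c

Apply u = (u'+v)/(1+u'v) twice. Probe in the cruiser frame: (0.623+0.412)/(1+0.623·0.412) = 1.035/1.256676 = 0.8236c.
That velocity, transformed to the rest frame of a distant observer: (0.8236+0.8954)/(1+0.8236·0.8954) = 1.719/1.73745144 = 0.98938c.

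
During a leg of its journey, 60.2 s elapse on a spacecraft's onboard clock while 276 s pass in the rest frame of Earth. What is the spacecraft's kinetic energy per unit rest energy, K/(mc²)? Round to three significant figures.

γ = Δt/Δτ = 276/60.2 = 4.58472.
Since K = (γ−1)mc², K/(mc²) = 4.58472 − 1 = 3.58.

3.58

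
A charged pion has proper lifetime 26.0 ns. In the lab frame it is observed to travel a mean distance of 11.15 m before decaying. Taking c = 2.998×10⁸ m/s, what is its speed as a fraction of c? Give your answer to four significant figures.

d = βγcτ ⇒ βγ = d/(cτ) = 11.15 m / (7.7948 m) = 1.4304.
β = (βγ)/√(1+(βγ)²) = 1.4304/√3.04604 = 0.8196.

0.8196c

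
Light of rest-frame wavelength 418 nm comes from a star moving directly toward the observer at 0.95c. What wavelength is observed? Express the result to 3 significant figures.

Relativistic Doppler for wavelength: λ_obs = λ_src · √((1−β)/(1+β)).
With β = 0.95: factor = √(0.05/1.95) = 0.16013.
λ_obs = 418 × 0.16013 = 66.9 nm.

66.9 nm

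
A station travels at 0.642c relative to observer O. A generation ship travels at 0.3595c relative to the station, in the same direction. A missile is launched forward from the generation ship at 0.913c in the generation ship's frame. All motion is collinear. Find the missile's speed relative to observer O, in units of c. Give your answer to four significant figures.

Apply u = (u'+v)/(1+u'v) twice. Missile in the station frame: (0.913+0.3595)/(1+0.913·0.3595) = 1.2725/1.3282235 = 0.95805c.
That velocity, transformed to the rest frame of observer O: (0.95805+0.642)/(1+0.95805·0.642) = 1.60005/1.6150681 = 0.9907c.

0.9907c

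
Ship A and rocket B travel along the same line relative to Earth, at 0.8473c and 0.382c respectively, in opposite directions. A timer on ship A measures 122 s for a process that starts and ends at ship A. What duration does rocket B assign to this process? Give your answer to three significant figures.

Speed of ship A in rocket B's frame: u = (v_A + v_B)/(1 + v_A v_B/c²) = (0.8473 + 0.382)/(1 + 0.8473×0.382) = 1.2293/1.3236686 = 0.92871; |u| = 0.92871c.
At |u| = 0.92871c, γ = (1 − 0.862502)^(−1/2) = 2.6968.
The clock on ship A records proper time, so rocket B measures Δt = γΔτ = 2.6968 × 122 = 329 s.

329 s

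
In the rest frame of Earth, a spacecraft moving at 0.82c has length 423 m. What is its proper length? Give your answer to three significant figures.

γ = 1/√(1 − β²) = 1/√(1 − 0.6724) = 1/√0.3276 = 1/0.572364 = 1.7471.
Proper length: L₀ = γ·L = 1.7471 × 423 = 739 m.

739 m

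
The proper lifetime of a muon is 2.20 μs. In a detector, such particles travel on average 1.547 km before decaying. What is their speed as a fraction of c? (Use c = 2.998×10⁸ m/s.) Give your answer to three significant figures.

Let x = d/(cτ) = 1547 m / (2.998×10⁸ m/s × 2.200×10^-6 s) = 2.3455. Since d = βγcτ, x = βγ = β/√(1−β²).
Solving: β² = x²/(1+x²) = 5.50137/6.50137 = 0.846186, so β = 0.920.

0.920c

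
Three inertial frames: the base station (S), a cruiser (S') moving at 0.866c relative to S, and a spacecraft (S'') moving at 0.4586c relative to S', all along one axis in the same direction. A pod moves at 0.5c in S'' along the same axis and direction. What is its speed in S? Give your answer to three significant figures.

Apply u = (u'+v)/(1+u'v) twice. Pod in the cruiser frame: (0.5+0.4586)/(1+0.5·0.4586) = 0.9586/1.2293 = 0.77979c.
That velocity, transformed to the rest frame of the base station: (0.77979+0.866)/(1+0.77979·0.866) = 1.64579/1.67529814 = 0.98239c.

0.982c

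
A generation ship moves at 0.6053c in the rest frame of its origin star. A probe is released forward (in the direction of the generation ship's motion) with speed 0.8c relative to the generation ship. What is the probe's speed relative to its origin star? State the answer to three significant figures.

0.947c

Relativistic velocity addition: u = (u' + v)/(1 + u'v/c²), with u' = 0.8c and v = 0.6053c.
Numerator: 0.8 + 0.6053 = 1.4053. Denominator: 1 + (0.8)(0.6053) = 1.48424.
u = 1.4053/1.48424 = 0.94681, so the speed is 0.947c.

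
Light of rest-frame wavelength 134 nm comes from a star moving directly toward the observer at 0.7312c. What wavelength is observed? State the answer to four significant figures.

Relativistic Doppler for wavelength: λ_obs = λ_src · √((1−β)/(1+β)).
With β = 0.7312: factor = √(0.2688/1.7312) = 0.39404.
λ_obs = 134 × 0.39404 = 52.80 nm.

52.80 nm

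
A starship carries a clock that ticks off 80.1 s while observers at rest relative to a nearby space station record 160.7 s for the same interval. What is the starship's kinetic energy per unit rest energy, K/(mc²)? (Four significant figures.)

1.006

From Δt = γΔτ: γ = 160.7/80.1 = 2.00624.
K/(mc²) = γ − 1 = 2.00624 − 1 = 1.006.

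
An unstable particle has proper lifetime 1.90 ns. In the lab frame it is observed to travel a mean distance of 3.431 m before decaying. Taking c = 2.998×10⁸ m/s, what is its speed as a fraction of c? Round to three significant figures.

0.986c

Lab distance = (lab lifetime)·v = γτ·βc, so βγ = d/(cτ) = 3.431/(2.998×10⁸ × 1.900×10^-9) = 6.0233.
With βγ = 6.0233: γ² = 1 + (βγ)² = 37.2801, and β = (βγ)/γ = 6.0233/6.10574 = 0.986.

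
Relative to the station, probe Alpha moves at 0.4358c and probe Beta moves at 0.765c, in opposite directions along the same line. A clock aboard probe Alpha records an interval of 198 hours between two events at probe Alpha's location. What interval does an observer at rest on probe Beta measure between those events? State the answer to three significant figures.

Transform probe Alpha's velocity into probe Beta's frame: (0.4358 + 0.765)/(1 + 0.4358·0.765) = 1.2008/1.333387, so the relative speed is 0.90056c.
γ for this relative speed: γ = 1/√(1 − 0.811008) = 2.3003.
Probe Alpha's interval is proper; time dilation gives Δt_B = γΔτ = 2.3003 × 198 hours = 455 hours.

455 hours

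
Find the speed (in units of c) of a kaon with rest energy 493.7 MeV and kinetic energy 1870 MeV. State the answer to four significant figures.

0.9779c

γ = 1 + K/(mc²) = 1 + 1870/493.7 = 4.7877.
β = √(1 − 1/γ²) = √(1 − 0.0436261) = √0.9563739 = 0.9779.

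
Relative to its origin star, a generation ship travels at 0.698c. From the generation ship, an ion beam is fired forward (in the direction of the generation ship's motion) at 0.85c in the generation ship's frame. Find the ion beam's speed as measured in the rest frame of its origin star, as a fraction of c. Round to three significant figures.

0.972c

Relativistic velocity addition: u = (u' + v)/(1 + u'v/c²), with u' = 0.85c and v = 0.698c.
Numerator: 0.85 + 0.698 = 1.548. Denominator: 1 + (0.85)(0.698) = 1.5933.
u = 1.548/1.5933 = 0.97157, so the speed is 0.972c.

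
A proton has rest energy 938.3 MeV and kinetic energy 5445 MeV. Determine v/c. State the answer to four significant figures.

K = (γ−1)mc², so γ = 1 + 5445/938.3 = 6.803.
Then v/c = √(1 − γ⁻²) = √(1 − 0.0216072) = √0.9783928 = 0.9891.

0.9891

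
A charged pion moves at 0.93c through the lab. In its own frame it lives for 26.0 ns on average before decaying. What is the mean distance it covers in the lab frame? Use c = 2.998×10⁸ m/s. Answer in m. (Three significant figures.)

19.7 m

Lorentz factor: γ = (1 − 0.8649)^(−1/2) = 2.7206.
Lab-frame lifetime: Δt = γτ = 2.7206 × 26.0 ns = 70.736 ns.
Distance: d = vΔt = 0.93 × 2.998×10⁸ m/s × 7.0736×10^-8 s = 19.7 m.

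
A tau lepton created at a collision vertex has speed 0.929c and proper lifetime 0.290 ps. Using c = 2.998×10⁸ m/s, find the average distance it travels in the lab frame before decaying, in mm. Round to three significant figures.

0.218 mm

Lorentz factor: γ = (1 − 0.863041)^(−1/2) = 2.7021.
Lab-frame lifetime: Δt = γτ = 2.7021 × 0.290 ps = 0.78361 ps.
Distance: d = vΔt = 0.929 × 2.998×10⁸ m/s × 7.8361×10^-13 s = 2.18×10^-4 m = 0.218 mm.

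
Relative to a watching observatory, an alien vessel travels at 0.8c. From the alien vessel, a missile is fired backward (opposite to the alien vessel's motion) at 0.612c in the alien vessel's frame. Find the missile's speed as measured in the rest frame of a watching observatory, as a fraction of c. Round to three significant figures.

0.368c

In units of c, u = (u' + v)/(1 + u'v) with u' = −0.612 and v = 0.8.
Numerator: −0.612 + 0.8 = 0.188. Denominator: 1 + (−0.612)(0.8) = 0.5104.
u = 0.188/0.5104 = 0.36834, so the speed is 0.368c.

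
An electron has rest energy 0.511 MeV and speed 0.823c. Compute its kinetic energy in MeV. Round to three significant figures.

0.389 MeV

With β = 0.823, γ = 1/√(1 − 0.823²) = 1/√0.322671 = 1.76044.
Kinetic energy: K = (γ − 1)mc² = (1.76044 − 1) × 0.511 MeV = 0.76044 × 0.511 = 0.389 MeV.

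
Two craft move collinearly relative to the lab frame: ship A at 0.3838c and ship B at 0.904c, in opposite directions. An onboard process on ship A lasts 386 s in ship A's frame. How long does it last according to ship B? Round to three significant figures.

Speed of ship A in ship B's frame: u = (v_A + v_B)/(1 + v_A v_B/c²) = (0.3838 + 0.904)/(1 + 0.3838×0.904) = 1.2878/1.3469552 = 0.95608; |u| = 0.95608c.
At |u| = 0.95608c, γ = (1 − 0.914089)^(−1/2) = 3.4117.
Ship A's interval is proper; time dilation gives Δt_B = γΔτ = 3.4117 × 386 s = 1320 s.

1320 s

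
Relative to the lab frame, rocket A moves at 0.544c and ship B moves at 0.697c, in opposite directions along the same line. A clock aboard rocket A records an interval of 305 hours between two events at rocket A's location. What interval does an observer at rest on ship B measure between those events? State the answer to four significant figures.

The velocity of rocket A relative to ship B is (0.544 + 0.697)c / (1 + 0.544×0.697) = 0.89982c; relative speed 0.89982c.
γ for this relative speed: γ = 1/√(1 − 0.809676) = 2.2922.
The clock on rocket A records proper time, so ship B measures Δt = γΔτ = 2.2922 × 305 = 699.1 hours.

699.1 hours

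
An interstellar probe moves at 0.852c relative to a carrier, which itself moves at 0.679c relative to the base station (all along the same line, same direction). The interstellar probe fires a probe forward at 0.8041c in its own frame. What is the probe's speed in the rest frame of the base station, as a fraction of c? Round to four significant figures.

0.9967c

Compose velocities in two stages. Stage 1 (into S'): u₁ = (0.8041+0.852)/(1+0.8041×0.852) = 0.98279.
Stage 2 (into S): u = (0.98279+0.679)/(1+0.98279×0.679) = 0.99669, so the speed is 0.9967c.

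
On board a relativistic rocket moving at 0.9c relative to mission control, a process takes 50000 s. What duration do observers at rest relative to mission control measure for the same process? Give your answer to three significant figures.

1.15×10^5 s

Lorentz factor: γ = (1 − 0.81)^(−1/2) = 2.2942.
Time dilation: Δt = γ·Δτ = 2.2942 × 50000 = 1.15×10^5 s.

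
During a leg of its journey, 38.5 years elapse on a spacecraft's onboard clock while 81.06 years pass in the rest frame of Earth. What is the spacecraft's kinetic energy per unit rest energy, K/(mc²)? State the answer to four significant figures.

From Δt = γΔτ: γ = 81.06/38.5 = 2.10545.
K/(mc²) = γ − 1 = 2.10545 − 1 = 1.105.

1.105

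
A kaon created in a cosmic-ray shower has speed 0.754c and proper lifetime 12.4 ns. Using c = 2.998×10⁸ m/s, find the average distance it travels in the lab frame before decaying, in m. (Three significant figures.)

4.27 m

Lorentz factor: γ = (1 − 0.568516)^(−1/2) = 1.5224.
Lab-frame lifetime: Δt = γτ = 1.5224 × 12.4 ns = 18.878 ns.
Distance: d = vΔt = 0.754 × 2.998×10⁸ m/s × 1.8878×10^-8 s = 4.27 m.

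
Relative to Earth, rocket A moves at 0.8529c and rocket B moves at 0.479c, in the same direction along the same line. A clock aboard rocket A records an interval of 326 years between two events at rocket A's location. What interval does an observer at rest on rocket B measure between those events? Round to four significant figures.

The velocity of rocket A relative to rocket B is (0.8529 − 0.479)c / (1 − 0.8529×0.479) = 0.63216c; relative speed 0.63216c.
γ for this relative speed: γ = 1/√(1 − 0.399626) = 1.2906.
The clock on rocket A records proper time, so rocket B measures Δt = γΔτ = 1.2906 × 326 = 420.7 years.

420.7 years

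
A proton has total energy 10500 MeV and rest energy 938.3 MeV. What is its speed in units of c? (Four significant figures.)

γ = E/(mc²) = 10500/938.3 = 11.19.
β = √(1 − 1/γ²) = √(1 − 0.00798619) = √0.99201381 = 0.9960.

0.9960c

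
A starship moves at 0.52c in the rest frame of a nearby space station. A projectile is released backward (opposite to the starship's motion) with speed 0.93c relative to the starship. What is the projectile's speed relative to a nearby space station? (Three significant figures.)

In units of c, u = (u' + v)/(1 + u'v) with u' = −0.93 and v = 0.52.
Numerator: −0.93 + 0.52 = −0.41. Denominator: 1 + (−0.93)(0.52) = 0.5164.
u = −0.41/0.5164 = −0.79396, so the speed is 0.794c.

0.794c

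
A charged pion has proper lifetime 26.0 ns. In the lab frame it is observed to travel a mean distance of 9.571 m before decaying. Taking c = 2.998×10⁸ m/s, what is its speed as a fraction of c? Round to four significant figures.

0.7754c

Lab distance = (lab lifetime)·v = γτ·βc, so βγ = d/(cτ) = 9.571/(2.998×10⁸ × 2.600×10^-8) = 1.2279.
With βγ = 1.2279: γ² = 1 + (βγ)² = 2.50774, and β = (βγ)/γ = 1.2279/1.58358 = 0.7754.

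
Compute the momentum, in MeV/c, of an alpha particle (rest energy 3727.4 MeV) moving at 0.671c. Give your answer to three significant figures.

3370 MeV/c

With β = 0.671, γ = 1/√(1 − 0.671²) = 1/√0.549759 = 1.3487.
Momentum: p = γβ·mc = 1.3487 × 0.671 × 3727.4 MeV/c = 3370 MeV/c.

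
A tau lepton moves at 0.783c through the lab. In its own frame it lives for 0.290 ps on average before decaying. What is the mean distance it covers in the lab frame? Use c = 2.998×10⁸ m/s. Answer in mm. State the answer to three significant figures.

With β = 0.783, γ = 1/√(1 − 0.783²) = 1/√0.386911 = 1.6077.
Lab-frame lifetime: Δt = γτ = 1.6077 × 0.290 ps = 0.46623 ps.
Distance: d = vΔt = 0.783 × 2.998×10⁸ m/s × 4.6623×10^-13 s = 1.09×10^-4 m = 0.109 mm.

0.109 mm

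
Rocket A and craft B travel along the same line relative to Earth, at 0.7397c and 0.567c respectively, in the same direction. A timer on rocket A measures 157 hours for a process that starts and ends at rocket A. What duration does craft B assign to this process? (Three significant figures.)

The velocity of rocket A relative to craft B is (0.7397 − 0.567)c / (1 − 0.7397×0.567) = 0.29746c; relative speed 0.29746c.
At |u| = 0.29746c, γ = (1 − 0.0884825)^(−1/2) = 1.0474.
The clock on rocket A records proper time, so craft B measures Δt = γΔτ = 1.0474 × 157 = 164 hours.

164 hours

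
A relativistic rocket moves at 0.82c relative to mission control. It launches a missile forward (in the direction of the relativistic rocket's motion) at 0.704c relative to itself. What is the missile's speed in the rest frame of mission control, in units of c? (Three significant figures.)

0.966c

In units of c, u = (u' + v)/(1 + u'v) with u' = 0.704 and v = 0.82.
Numerator: 0.704 + 0.82 = 1.524. Denominator: 1 + (0.704)(0.82) = 1.57728.
u = 1.524/1.57728 = 0.96622, so the speed is 0.966c.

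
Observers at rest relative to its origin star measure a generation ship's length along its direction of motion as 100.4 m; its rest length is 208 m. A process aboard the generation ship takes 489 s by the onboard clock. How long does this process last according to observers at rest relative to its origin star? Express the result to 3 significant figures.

1010 s

γ = L₀/L = 208/100.4 = 2.07171.
Δt = γΔτ = 2.07171 × 489 = 1010 s.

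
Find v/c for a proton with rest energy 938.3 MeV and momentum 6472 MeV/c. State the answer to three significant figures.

0.990

pc/(mc²) = 6472/938.3 = 6.8976 = βγ = β/√(1−β²).
So β² = x²/(1 + x²) with x = 6.8976: x² = 47.5769, β² = 47.5769/48.5769 = 0.979414, β = 0.990.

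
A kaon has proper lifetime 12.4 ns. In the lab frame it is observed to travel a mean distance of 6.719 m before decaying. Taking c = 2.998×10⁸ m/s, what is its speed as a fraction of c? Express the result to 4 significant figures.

Lab distance = (lab lifetime)·v = γτ·βc, so βγ = d/(cτ) = 6.719/(2.998×10⁸ × 1.240×10^-8) = 1.8074.
With βγ = 1.8074: γ² = 1 + (βγ)² = 4.26669, and β = (βγ)/γ = 1.8074/2.0656 = 0.8750.

0.8750c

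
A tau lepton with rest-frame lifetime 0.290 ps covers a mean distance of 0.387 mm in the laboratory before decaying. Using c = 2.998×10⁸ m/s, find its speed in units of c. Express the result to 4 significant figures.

Let x = d/(cτ) = 3.870×10^-4 m / (2.998×10⁸ m/s × 2.900×10^-13 s) = 4.4512. Since d = βγcτ, x = βγ = β/√(1−β²).
Solving: β² = x²/(1+x²) = 19.8132/20.8132 = 0.951954, so β = 0.9757.

0.9757c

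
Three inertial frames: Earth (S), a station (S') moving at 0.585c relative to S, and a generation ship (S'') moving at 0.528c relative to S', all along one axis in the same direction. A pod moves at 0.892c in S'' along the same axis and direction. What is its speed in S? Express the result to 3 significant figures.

0.991c

Apply u = (u'+v)/(1+u'v) twice. Pod in the station frame: (0.892+0.528)/(1+0.892·0.528) = 1.42/1.470976 = 0.96535c.
That velocity, transformed to the rest frame of Earth: (0.96535+0.585)/(1+0.96535·0.585) = 1.55035/1.56472975 = 0.99081c.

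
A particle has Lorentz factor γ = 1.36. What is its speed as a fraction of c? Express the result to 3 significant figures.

β = √(1 − 1/γ²) = √(1 − 1/1.8496) = √0.459343 = 0.678.

0.678c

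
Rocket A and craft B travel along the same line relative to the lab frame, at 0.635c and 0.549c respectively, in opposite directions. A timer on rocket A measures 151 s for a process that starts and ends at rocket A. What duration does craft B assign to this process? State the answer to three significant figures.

315 s

Transform rocket A's velocity into craft B's frame: (0.635 + 0.549)/(1 + 0.635·0.549) = 1.184/1.348615, so the relative speed is 0.87794c.
At |u| = 0.87794c, γ = (1 − 0.770779)^(−1/2) = 2.0887.
Rocket A's interval is proper; time dilation gives Δt_B = γΔτ = 2.0887 × 151 s = 315 s.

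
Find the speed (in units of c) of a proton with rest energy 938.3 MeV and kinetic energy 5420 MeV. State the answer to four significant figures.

0.9891c

γ = 1 + K/(mc²) = 1 + 5420/938.3 = 6.7764.
β = √(1 − 1/γ²) = √(1 − 0.0217772) = √0.9782228 = 0.9891.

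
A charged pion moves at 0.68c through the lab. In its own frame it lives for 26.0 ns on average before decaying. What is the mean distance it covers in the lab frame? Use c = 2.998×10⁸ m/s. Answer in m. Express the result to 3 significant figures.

Lorentz factor: γ = (1 − 0.4624)^(−1/2) = 1.3639.
Lab-frame lifetime: Δt = γτ = 1.3639 × 26.0 ns = 35.461 ns.
Distance: d = vΔt = 0.68 × 2.998×10⁸ m/s × 3.5461×10^-8 s = 7.23 m.

7.23 m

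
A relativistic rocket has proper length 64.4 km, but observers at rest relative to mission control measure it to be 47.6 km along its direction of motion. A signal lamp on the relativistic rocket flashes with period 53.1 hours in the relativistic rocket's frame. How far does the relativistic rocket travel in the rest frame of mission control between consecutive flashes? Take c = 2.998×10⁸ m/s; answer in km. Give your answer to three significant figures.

From L = L₀/γ: γ = 64.4/47.6 = 1.35294.
β = √(1 − 1/γ²) = 0.67356. Lab-frame period = γτ = 1.35294×53.1 hours = 71.841 hours. Distance = βc × γτ = 0.67356 × 2.998×10⁸ m/s × 258627.6 s = 5.2226×10^13 m = 5.22×10^10 km.

5.22×10^10 km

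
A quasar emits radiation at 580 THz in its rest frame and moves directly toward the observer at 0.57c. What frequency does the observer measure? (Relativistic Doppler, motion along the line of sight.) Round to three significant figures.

1110 THz

Relativistic Doppler (source moving toward): f_obs = f_src · √((1+β)/(1−β)).
With β = 0.57: factor = √(1.57/0.43) = 1.9108.
f_obs = 580 × 1.9108 = 1110 THz.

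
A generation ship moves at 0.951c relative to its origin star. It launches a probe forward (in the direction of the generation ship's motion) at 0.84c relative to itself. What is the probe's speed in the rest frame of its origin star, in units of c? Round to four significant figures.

Relativistic velocity addition: u = (u' + v)/(1 + u'v/c²), with u' = 0.84c and v = 0.951c.
Numerator: 0.84 + 0.951 = 1.791. Denominator: 1 + (0.84)(0.951) = 1.79884.
u = 1.791/1.79884 = 0.99564, so the speed is 0.9956c.

0.9956c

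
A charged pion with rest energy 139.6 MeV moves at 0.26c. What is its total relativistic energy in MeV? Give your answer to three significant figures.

145 MeV

γ = 1/√(1 − β²) = 1/√(1 − 0.0676) = 1/√0.9324 = 1/0.965609 = 1.0356.
Total energy: E = γmc² = 1.0356 × 139.6 MeV = 145 MeV.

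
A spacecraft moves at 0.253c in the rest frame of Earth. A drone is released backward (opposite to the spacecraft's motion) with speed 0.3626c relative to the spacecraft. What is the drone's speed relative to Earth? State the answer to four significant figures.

0.1207c

Relativistic velocity addition: u = (u' + v)/(1 + u'v/c²), with u' = −0.3626c and v = 0.253c.
Numerator: −0.3626 + 0.253 = −0.1096. Denominator: 1 + (−0.3626)(0.253) = 0.9082622.
u = −0.1096/0.9082622 = −0.12067, so the speed is 0.1207c.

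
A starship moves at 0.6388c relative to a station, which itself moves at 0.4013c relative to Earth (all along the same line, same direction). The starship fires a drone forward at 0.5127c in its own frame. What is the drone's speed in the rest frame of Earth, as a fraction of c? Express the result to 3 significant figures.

0.941c

First combine the drone and starship (S''→S'): u₁ = (0.5127 + 0.6388)/(1 + 0.5127×0.6388) = 1.1515/1.32751276 = 0.86741.
Then combine with the station (S'→S): u = (0.86741 + 0.4013)/(1 + 0.86741×0.4013) = 1.26871/1.348091633 = 0.94112.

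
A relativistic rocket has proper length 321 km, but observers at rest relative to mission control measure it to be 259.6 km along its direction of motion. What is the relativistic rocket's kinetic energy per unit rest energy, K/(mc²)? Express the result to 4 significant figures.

From L = L₀/γ: γ = 321/259.6 = 1.23652.
K/(mc²) = γ − 1 = 1.23652 − 1 = 0.2365.

0.2365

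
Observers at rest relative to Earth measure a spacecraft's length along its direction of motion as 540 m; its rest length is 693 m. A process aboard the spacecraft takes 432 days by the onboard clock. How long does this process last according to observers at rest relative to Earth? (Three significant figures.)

From L = L₀/γ: γ = 693/540 = 1.28333.
The same γ dilates the second interval: 1.28333 × 432 days = 554 days.

554 days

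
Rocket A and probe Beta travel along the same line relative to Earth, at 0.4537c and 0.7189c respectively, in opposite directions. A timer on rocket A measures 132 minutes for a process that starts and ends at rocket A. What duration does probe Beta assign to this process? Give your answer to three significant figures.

Speed of rocket A in probe Beta's frame: u = (v_A + v_B)/(1 + v_A v_B/c²) = (0.4537 + 0.7189)/(1 + 0.4537×0.7189) = 1.1726/1.32616493 = 0.8842; |u| = 0.8842c.
γ for this relative speed: γ = 1/√(1 − 0.78181) = 2.1408.
The clock on rocket A records proper time, so probe Beta measures Δt = γΔτ = 2.1408 × 132 = 283 minutes.

283 minutes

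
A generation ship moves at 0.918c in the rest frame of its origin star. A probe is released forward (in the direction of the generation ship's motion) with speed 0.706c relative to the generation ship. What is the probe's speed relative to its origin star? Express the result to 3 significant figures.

0.985c

In units of c, u = (u' + v)/(1 + u'v) with u' = 0.706 and v = 0.918.
Numerator: 0.706 + 0.918 = 1.624. Denominator: 1 + (0.706)(0.918) = 1.648108.
u = 1.624/1.648108 = 0.98537, so the speed is 0.985c.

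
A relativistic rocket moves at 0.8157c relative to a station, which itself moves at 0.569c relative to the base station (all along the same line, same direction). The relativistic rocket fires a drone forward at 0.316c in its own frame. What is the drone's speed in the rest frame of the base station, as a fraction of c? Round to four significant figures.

First combine the drone and relativistic rocket (S''→S'): u₁ = (0.316 + 0.8157)/(1 + 0.316×0.8157) = 1.1317/1.2577612 = 0.89977.
Then combine with the station (S'→S): u = (0.89977 + 0.569)/(1 + 0.89977×0.569) = 1.46877/1.51196913 = 0.97143.

0.9714c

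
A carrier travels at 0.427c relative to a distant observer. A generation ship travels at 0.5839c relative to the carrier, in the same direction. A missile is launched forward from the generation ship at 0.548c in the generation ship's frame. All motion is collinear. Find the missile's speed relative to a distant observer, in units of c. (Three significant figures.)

Apply u = (u'+v)/(1+u'v) twice. Missile in the carrier frame: (0.548+0.5839)/(1+0.548·0.5839) = 1.1319/1.3199772 = 0.85751c.
That velocity, transformed to the rest frame of a distant observer: (0.85751+0.427)/(1+0.85751·0.427) = 1.28451/1.36615677 = 0.94024c.

0.940c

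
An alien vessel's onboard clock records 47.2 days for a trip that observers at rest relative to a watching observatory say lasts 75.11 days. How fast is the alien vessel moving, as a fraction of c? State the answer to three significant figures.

0.778c

γ = Δt/Δτ = 75.11/47.2 = 1.5913.
β = √(1 − 1/γ²) = √(1 − 0.394908) = √0.605092 = 0.778.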